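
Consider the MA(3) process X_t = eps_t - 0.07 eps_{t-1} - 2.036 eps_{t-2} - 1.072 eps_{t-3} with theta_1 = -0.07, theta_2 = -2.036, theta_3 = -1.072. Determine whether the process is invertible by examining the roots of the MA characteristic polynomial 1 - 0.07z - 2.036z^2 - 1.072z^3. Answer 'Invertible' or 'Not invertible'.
\text{Not invertible}

The MA(q) characteristic polynomial is P(z) = 1 - 0.07z - 2.036z^2 - 1.072z^3.
Invertibility requires all roots to lie outside the unit circle, i.e. |z| > 1 for every root.
Degree 3: look for a simple real root z0 first, then factor out (1 - z/z0) and solve the remaining quadratic.
Testing z0 = -1.25: P(-1.25) = 1 + (-0.07)(-1.25) + (-2.036)(-1.25)^2 + (-1.072)(-1.25)^3
  = 1 + (0.0875) + (-3.18125) + (2.09375) = 0.  So z_0 = -1.25 is a root, |z_0| = 1.25.
Divide out the factor (1 + 0.8 z) = (1 - z/z0) (since 1/z0 = -0.8):
  P(z) = (1 + 0.8 z)(1 + (-0.87) z + (-1.34) z^2)
  [check: z-coef -0.87 - (-0.8) = -0.07; z^2-coef -1.34 - (-0.8)(-0.87) = -2.036; z^3-coef -(-0.8)(-1.34) = -1.072.]
Remaining roots from the quadratic factor 1 + (-0.87) z + (-1.34) z^2:
  Set 1 + (-0.87) z + (-1.34) z^2 = 0, i.e. a z^2 + b z + c = 0 with a = -1.34, b = -0.87, c = 1.
  Discriminant D = b^2 - 4ac = (-0.87)^2 - 4*(-1.34)*1 = 0.7569 - (-5.36) = 6.1169.
  D >= 0, so the roots are real: z = (-b +/- sqrt(D)) / (2a) = (0.87 +/- 2.473237) / (-2.68).
    z_1 = (0.87 + 2.473237) / (-2.68) = -1.2475,   |z_1| = 1.2475.
    z_2 = (0.87 - 2.473237) / (-2.68) = 0.5982,   |z_2| = 0.5982.
Moduli of all roots: 1.2500, 1.2475, 0.5982.
All moduli strictly greater than 1? No.
Verdict: Not invertible.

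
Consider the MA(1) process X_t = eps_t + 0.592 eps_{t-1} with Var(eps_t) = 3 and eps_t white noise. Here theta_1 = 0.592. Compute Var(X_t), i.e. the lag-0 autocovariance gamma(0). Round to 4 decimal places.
\gamma(0) = 4.0514

For an MA(q) process X_t = eps_t + sum_i theta_i eps_{t-i} with
Var(eps_t) = sigma^2, the variance is
  gamma(0) = sigma^2 * (1 + sum_i theta_i^2).
  sum_i theta_i^2 = (0.592)^2 = 0.350464.
  gamma(0) = 3 * (1 + 0.350464) = 3 * 1.350464 = 4.051392, which rounds to 4.0514.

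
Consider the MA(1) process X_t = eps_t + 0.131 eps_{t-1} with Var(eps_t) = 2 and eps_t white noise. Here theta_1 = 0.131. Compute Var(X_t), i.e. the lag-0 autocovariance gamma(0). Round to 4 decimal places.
\gamma(0) = 2.0343

For an MA(q) process X_t = eps_t + sum_i theta_i eps_{t-i} with
Var(eps_t) = sigma^2, the variance is
  gamma(0) = sigma^2 * (1 + sum_i theta_i^2).
  sum_i theta_i^2 = (0.131)^2 = 0.017161.
  gamma(0) = 2 * (1 + 0.017161) = 2 * 1.017161 = 2.034322, which rounds to 2.0343.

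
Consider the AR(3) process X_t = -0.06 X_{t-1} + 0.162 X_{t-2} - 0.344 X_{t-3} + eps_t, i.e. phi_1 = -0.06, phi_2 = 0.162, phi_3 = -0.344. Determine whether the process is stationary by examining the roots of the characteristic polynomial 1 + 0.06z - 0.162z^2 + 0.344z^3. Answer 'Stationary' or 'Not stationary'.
\text{Stationary}

The AR(p) characteristic polynomial is P(z) = 1 + 0.06z - 0.162z^2 + 0.344z^3.
Stationarity requires all roots to lie outside the unit circle, i.e. |z| > 1 for every root.
Degree 3: look for a simple real root z0 first, then factor out (1 - z/z0) and solve the remaining quadratic.
Testing z0 = -1.25: P(-1.25) = 1 + (0.06)(-1.25) + (-0.162)(-1.25)^2 + (0.344)(-1.25)^3
  = 1 + (-0.075) + (-0.253125) + (-0.671875) = 0.  So z_0 = -1.25 is a root, |z_0| = 1.25.
Divide out the factor (1 + 0.8 z) = (1 - z/z0) (since 1/z0 = -0.8):
  P(z) = (1 + 0.8 z)(1 + (-0.74) z + (0.43) z^2)
  [check: z-coef -0.74 - (-0.8) = 0.06; z^2-coef 0.43 - (-0.8)(-0.74) = -0.162; z^3-coef -(-0.8)(0.43) = 0.344.]
Remaining roots from the quadratic factor 1 + (-0.74) z + (0.43) z^2:
  Set 1 + (-0.74) z + (0.43) z^2 = 0, i.e. a z^2 + b z + c = 0 with a = 0.43, b = -0.74, c = 1.
  Discriminant D = b^2 - 4ac = (-0.74)^2 - 4*(0.43)*1 = 0.5476 - (1.72) = -1.1724.
  D < 0, so the roots are the complex-conjugate pair z = (-b +/- i sqrt(-D)) / (2a) = 0.8605 +/- 1.259i.
  For a conjugate pair |z|^2 = z * conj(z) = (product of roots) = c/a = 1/(0.43) = 2.325581, so |z| = sqrt(2.325581) = 1.525 for both roots.
Moduli of all roots: 1.2500, 1.5250, 1.5250.
All moduli strictly greater than 1? Yes.
Verdict: Stationary.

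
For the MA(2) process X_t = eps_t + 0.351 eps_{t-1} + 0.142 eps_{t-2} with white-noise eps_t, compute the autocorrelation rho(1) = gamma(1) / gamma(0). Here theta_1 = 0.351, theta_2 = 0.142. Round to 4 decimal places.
\rho(1) = 0.3506

For an MA(q) process with theta_0 = 1, the autocovariance is
  gamma(k) = sigma^2 * sum_{i=0..q-k} theta_i * theta_{i+k},
and rho(k) = gamma(k) / gamma(0). Sigma^2 cancels.
  numerator   = (1)*(0.351) + (0.351)*(0.142) = 0.400842.
  denominator = (1)^2 + (0.351)^2 + (0.142)^2 = 1.143365.
  rho(1) = 0.400842 / 1.143365 = 0.3506.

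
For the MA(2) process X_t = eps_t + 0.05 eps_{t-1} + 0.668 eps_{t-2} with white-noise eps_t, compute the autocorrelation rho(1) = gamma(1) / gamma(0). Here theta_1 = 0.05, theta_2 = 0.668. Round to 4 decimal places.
\rho(1) = 0.0576

For an MA(q) process with theta_0 = 1, the autocovariance is
  gamma(k) = sigma^2 * sum_{i=0..q-k} theta_i * theta_{i+k},
and rho(k) = gamma(k) / gamma(0). Sigma^2 cancels.
  numerator   = (1)*(0.05) + (0.05)*(0.668) = 0.0834.
  denominator = (1)^2 + (0.05)^2 + (0.668)^2 = 1.448724.
  rho(1) = 0.0834 / 1.448724 = 0.0576.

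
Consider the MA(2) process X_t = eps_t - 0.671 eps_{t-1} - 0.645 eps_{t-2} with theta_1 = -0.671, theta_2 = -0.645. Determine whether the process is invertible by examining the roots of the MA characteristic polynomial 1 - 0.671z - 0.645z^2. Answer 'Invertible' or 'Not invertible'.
\text{Not invertible}

The MA(q) characteristic polynomial is P(z) = 1 - 0.671z - 0.645z^2.
Invertibility requires all roots to lie outside the unit circle, i.e. |z| > 1 for every root.
Set 1 + (-0.671) z + (-0.645) z^2 = 0, i.e. a z^2 + b z + c = 0 with a = -0.645, b = -0.671, c = 1.
Discriminant D = b^2 - 4ac = (-0.671)^2 - 4*(-0.645)*1 = 0.450241 - (-2.58) = 3.030241.
D >= 0, so the roots are real: z = (-b +/- sqrt(D)) / (2a) = (0.671 +/- 1.740759) / (-1.29).
  z_1 = (0.671 + 1.740759) / (-1.29) = -1.8696,   |z_1| = 1.8696.
  z_2 = (0.671 - 1.740759) / (-1.29) = 0.8293,   |z_2| = 0.8293.
Moduli of all roots: 1.8696, 0.8293.
All moduli strictly greater than 1? No.
Verdict: Not invertible.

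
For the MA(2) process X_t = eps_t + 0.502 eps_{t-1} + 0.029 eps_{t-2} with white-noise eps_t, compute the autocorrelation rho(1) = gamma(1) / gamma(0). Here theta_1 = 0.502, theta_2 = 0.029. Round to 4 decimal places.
\rho(1) = 0.4123

For an MA(q) process with theta_0 = 1, the autocovariance is
  gamma(k) = sigma^2 * sum_{i=0..q-k} theta_i * theta_{i+k},
and rho(k) = gamma(k) / gamma(0). Sigma^2 cancels.
  numerator   = (1)*(0.502) + (0.502)*(0.029) = 0.516558.
  denominator = (1)^2 + (0.502)^2 + (0.029)^2 = 1.252845.
  rho(1) = 0.516558 / 1.252845 = 0.4123.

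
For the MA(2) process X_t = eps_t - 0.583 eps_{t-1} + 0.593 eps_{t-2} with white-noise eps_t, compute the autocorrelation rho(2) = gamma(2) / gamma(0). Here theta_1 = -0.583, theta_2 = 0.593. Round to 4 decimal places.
\rho(2) = 0.3506

For an MA(q) process with theta_0 = 1, the autocovariance is
  gamma(k) = sigma^2 * sum_{i=0..q-k} theta_i * theta_{i+k},
and rho(k) = gamma(k) / gamma(0). Sigma^2 cancels.
  numerator   = (1)*(0.593) = 0.593.
  denominator = (1)^2 + (-0.583)^2 + (0.593)^2 = 1.691538.
  rho(2) = 0.593 / 1.691538 = 0.3506.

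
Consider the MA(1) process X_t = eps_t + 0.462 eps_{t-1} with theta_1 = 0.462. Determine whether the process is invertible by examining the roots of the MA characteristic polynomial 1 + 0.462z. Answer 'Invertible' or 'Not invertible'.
\text{Invertible}

The MA(q) characteristic polynomial is P(z) = 1 + 0.462z.
Invertibility requires all roots to lie outside the unit circle, i.e. |z| > 1 for every root.
This is linear in z: 1 + (0.462) z = 0  =>  z = -1/(0.462) = -2.164502,  |z| = 2.164502.
Moduli of all roots: 2.1645.
All moduli strictly greater than 1? Yes.
Verdict: Invertible.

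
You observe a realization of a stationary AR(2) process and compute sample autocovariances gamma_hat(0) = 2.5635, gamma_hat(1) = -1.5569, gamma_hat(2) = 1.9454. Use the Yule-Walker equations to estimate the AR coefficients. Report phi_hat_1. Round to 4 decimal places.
\hat\phi_{1} = -0.2320

The Yule-Walker equations for an AR(p) process read, in matrix form,
  Gamma_p phi = r_p,   with   (Gamma_p)_{ij} = gamma(|i - j|),
                       (r_p)_i = gamma(i),   i,j = 1..p.
Substitute the sample gammas (Toeplitz matrix and right-hand side of size 2):
  Gamma_p = [[2.5635, -1.5569], [-1.5569, 2.5635]]
  r_p     = [-1.5569, 1.9454]
Written out:
  2.5635 phi_1 - 1.5569 phi_2 = -1.5569
  -1.5569 phi_1 + 2.5635 phi_2 = 1.9454
Solve by Cramer's rule:
  det = gamma(0)^2 - gamma(1)^2 = (2.5635)^2 - (-1.5569)^2 = 6.57153225 - 2.42393761 = 4.14759464
  phi_hat_1 = [gamma(1) gamma(0) - gamma(1) gamma(2)] / det = [(-1.5569)(2.5635) - (-1.5569)(1.9454)] / 4.14759464 = -0.96231989 / 4.14759464 = -0.232
  phi_hat_2 = [gamma(0) gamma(2) - gamma(1)^2] / det = [(2.5635)(1.9454) - (-1.5569)^2] / 4.14759464 = 2.56309529 / 4.14759464 = 0.618
So phi_hat = [-0.2320, 0.6180].
Therefore phi_hat_1 = -0.2320.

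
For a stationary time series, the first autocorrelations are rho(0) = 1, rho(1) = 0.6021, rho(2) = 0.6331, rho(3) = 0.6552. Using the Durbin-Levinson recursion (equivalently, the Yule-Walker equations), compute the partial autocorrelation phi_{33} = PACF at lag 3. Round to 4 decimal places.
\phi_{33} = 0.3449

The PACF at lag k is phi_{kk}, the last component of the solution
to the Yule-Walker system G_k phi = r_k where
  (G_k)_{ij} = rho(|i - j|), (r_k)_i = rho(i), i,j = 1..k.
Equivalently, Durbin-Levinson gives phi_{kk} iteratively:
  phi_{11} = rho(1)
  phi_{kk} = [rho(k) - sum_{j=1..k-1} phi_{k-1,j} rho(k-j)]
            / [1 - sum_{j=1..k-1} phi_{k-1,j} rho(j)],
  phi_{k,j} = phi_{k-1,j} - phi_{kk} phi_{k-1,k-j},  j = 1..k-1.
Step k = 1:
  phi_11 = rho(1) = 0.6021.
Step k = 2:
  phi_22 = [rho(2) - phi_11 rho(1)] / [1 - phi_11 rho(1)] = [0.6331 - (0.6021)(0.6021)] / [1 - (0.6021)(0.6021)]
         = 0.27057559 / 0.63747559 = 0.424449.
  Update: phi_21 = phi_11 - phi_22 phi_11 = 0.6021 - (0.424449)(0.6021) = 0.34654.
Step k = 3:
  phi_33 = [rho(3) - phi_21 rho(2) - phi_22 rho(1)] / [1 - phi_21 rho(1) - phi_22 rho(2)]
    numerator   = 0.6552 - (0.34654)(0.6331) - (0.424449)(0.6021) = 0.18024535
    denominator = 1 - (0.34654)(0.6021) - (0.424449)(0.6331) = 0.52263017
  phi_33 = 0.18024535 / 0.52263017 = 0.3449.
Therefore phi_{33} = 0.3449.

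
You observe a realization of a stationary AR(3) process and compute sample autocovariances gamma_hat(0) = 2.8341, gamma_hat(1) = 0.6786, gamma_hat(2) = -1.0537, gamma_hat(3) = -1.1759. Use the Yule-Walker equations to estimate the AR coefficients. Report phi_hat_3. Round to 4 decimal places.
\hat\phi_{3} = -0.2360

The Yule-Walker equations for an AR(p) process read, in matrix form,
  Gamma_p phi = r_p,   with   (Gamma_p)_{ij} = gamma(|i - j|),
                       (r_p)_i = gamma(i),   i,j = 1..p.
Substitute the sample gammas (Toeplitz matrix and right-hand side of size 3):
  Gamma_p = [[2.8341, 0.6786, -1.0537], [0.6786, 2.8341, 0.6786], [-1.0537, 0.6786, 2.8341]]
  r_p     = [0.6786, -1.0537, -1.1759]
Written out (R1..R3):
  (R1) 2.8341 phi_1 + 0.6786 phi_2 - 1.0537 phi_3 = 0.6786
  (R2) 0.6786 phi_1 + 2.8341 phi_2 + 0.6786 phi_3 = -1.0537
  (R3) -1.0537 phi_1 + 0.6786 phi_2 + 2.8341 phi_3 = -1.1759
Gaussian elimination:
  R2 <- R2 - (0.6786/2.8341) R1 = R2 - (0.239441) R1:  2.671615 phi_2 + 0.930899 phi_3 = -1.216185
  R3 <- R3 - (-1.0537/2.8341) R1 = R3 - (-0.371794) R1:  0.930899 phi_2 + 2.442341 phi_3 = -0.923601
  R3 <- R3 - (0.930899/2.671615) R2 = R3 - (0.348441) R2:  2.117978 phi_3 = -0.499833
Back-substitution:
  phi_hat_3 = -0.499833 / 2.117978 = -0.235995
  phi_hat_2 = (-1.216185 - (0.930899)(-0.235995)) / 2.671615 = -0.372994
  phi_hat_1 = (0.6786 - (0.6786)(-0.372994) - (-1.0537)(-0.235995)) / 2.8341 = 0.24101
So phi_hat = [0.2410, -0.3730, -0.2360].
Therefore phi_hat_3 = -0.2360.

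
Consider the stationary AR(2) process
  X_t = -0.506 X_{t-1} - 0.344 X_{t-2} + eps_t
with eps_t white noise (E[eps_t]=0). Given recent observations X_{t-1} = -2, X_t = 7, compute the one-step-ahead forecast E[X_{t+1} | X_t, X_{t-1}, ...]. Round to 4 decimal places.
E[X_{t+1} \mid \mathcal F_t] = -2.8540

For an AR(p) model X_t = c + sum_i phi_i X_{t-i} + eps_t, the
one-step-ahead conditional mean is
  E[X_{t+1} | X_t, ...] = c + sum_i phi_i X_{t+1-i}.
Substitute known values:
  E[X_{t+1} | ...] = (-0.506) * (7) + (-0.344) * (-2)
                   = -2.8540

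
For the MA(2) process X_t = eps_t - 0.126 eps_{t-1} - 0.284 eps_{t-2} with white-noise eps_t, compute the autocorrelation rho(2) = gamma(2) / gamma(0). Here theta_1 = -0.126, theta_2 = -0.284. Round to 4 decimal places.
\rho(2) = -0.2590

For an MA(q) process with theta_0 = 1, the autocovariance is
  gamma(k) = sigma^2 * sum_{i=0..q-k} theta_i * theta_{i+k},
and rho(k) = gamma(k) / gamma(0). Sigma^2 cancels.
  numerator   = (1)*(-0.284) = -0.284.
  denominator = (1)^2 + (-0.126)^2 + (-0.284)^2 = 1.096532.
  rho(2) = -0.284 / 1.096532 = -0.2590.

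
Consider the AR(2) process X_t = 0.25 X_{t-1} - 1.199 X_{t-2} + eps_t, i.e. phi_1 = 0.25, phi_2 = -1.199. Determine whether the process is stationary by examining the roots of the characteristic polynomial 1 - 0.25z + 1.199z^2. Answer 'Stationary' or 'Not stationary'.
\text{Not stationary}

The AR(p) characteristic polynomial is P(z) = 1 - 0.25z + 1.199z^2.
Stationarity requires all roots to lie outside the unit circle, i.e. |z| > 1 for every root.
Set 1 + (-0.25) z + (1.199) z^2 = 0, i.e. a z^2 + b z + c = 0 with a = 1.199, b = -0.25, c = 1.
Discriminant D = b^2 - 4ac = (-0.25)^2 - 4*(1.199)*1 = 0.0625 - (4.796) = -4.7335.
D < 0, so the roots are the complex-conjugate pair z = (-b +/- i sqrt(-D)) / (2a) = 0.1043 +/- 0.9073i.
For a conjugate pair |z|^2 = z * conj(z) = (product of roots) = c/a = 1/(1.199) = 0.834028, so |z| = sqrt(0.834028) = 0.9133 for both roots.
Moduli of all roots: 0.9133, 0.9133.
All moduli strictly greater than 1? No.
Verdict: Not stationary.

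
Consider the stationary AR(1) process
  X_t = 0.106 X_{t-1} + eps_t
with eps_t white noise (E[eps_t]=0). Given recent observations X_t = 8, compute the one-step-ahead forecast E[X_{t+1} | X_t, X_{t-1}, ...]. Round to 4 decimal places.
E[X_{t+1} \mid \mathcal F_t] = 0.8480

For an AR(p) model X_t = c + sum_i phi_i X_{t-i} + eps_t, the
one-step-ahead conditional mean is
  E[X_{t+1} | X_t, ...] = c + sum_i phi_i X_{t+1-i}.
Substitute known values:
  E[X_{t+1} | ...] = (0.106) * (8)
                   = 0.8480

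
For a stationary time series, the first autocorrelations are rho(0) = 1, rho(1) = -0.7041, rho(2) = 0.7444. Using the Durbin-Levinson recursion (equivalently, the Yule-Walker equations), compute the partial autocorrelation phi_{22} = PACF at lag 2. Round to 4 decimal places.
\phi_{22} = 0.4931

The PACF at lag k is phi_{kk}, the last component of the solution
to the Yule-Walker system G_k phi = r_k where
  (G_k)_{ij} = rho(|i - j|), (r_k)_i = rho(i), i,j = 1..k.
Equivalently, Durbin-Levinson gives phi_{kk} iteratively:
  phi_{11} = rho(1)
  phi_{kk} = [rho(k) - sum_{j=1..k-1} phi_{k-1,j} rho(k-j)]
            / [1 - sum_{j=1..k-1} phi_{k-1,j} rho(j)],
  phi_{k,j} = phi_{k-1,j} - phi_{kk} phi_{k-1,k-j},  j = 1..k-1.
Step k = 1:
  phi_11 = rho(1) = -0.7041.
Step k = 2:
  phi_22 = [rho(2) - phi_11 rho(1)] / [1 - phi_11 rho(1)] = [0.7444 - (-0.7041)(-0.7041)] / [1 - (-0.7041)(-0.7041)]
         = 0.24864319 / 0.50424319 = 0.4931.
Therefore phi_{22} = 0.4931.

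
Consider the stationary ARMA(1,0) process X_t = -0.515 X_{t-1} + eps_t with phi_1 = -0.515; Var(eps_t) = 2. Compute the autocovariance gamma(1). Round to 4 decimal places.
\gamma(1) = -1.4018

Multiply the model equation by X_{t-k} and take expectations. With theta_0 = psi_0 = 1 and psi_j the MA(infinity) weights, this gives
  gamma(k) - sum_i phi_i gamma(k-i) = c_k,
  c_k = sigma^2 * sum_{j=k..q} theta_j psi_{j-k}   (c_k = 0 for k > q),
using gamma(-m) = gamma(m).
Pure AR (q = 0): c_0 = sigma^2 = 2, c_k = 0 for k >= 1.
Equations for k = 0 and k = 1 (AR order 1):
  gamma(0) = phi_1 gamma(1) + c_0
  gamma(1) = phi_1 gamma(0) + c_1
Substituting the second into the first: gamma(0) (1 - phi_1^2) = c_0 + phi_1 c_1, so
  gamma(0) = c_0 / (1 - phi_1^2) = 2 / (1 - (-0.515)^2) = 2 / 0.734775 = 2.721922.
  gamma(1) = phi_1 gamma(0) = (-0.515)(2.721922) = -1.40179.
Therefore gamma(1) = -1.4018 (to 4 decimal places).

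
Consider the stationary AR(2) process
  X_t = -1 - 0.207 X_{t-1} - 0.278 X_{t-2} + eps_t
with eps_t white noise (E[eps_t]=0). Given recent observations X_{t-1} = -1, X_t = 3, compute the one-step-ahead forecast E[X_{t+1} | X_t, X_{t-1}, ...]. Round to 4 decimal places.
E[X_{t+1} \mid \mathcal F_t] = -1.3430

For an AR(p) model X_t = c + sum_i phi_i X_{t-i} + eps_t, the
one-step-ahead conditional mean is
  E[X_{t+1} | X_t, ...] = c + sum_i phi_i X_{t+1-i}.
Substitute known values:
  E[X_{t+1} | ...] = -1 + (-0.207) * (3) + (-0.278) * (-1)
                   = -1.3430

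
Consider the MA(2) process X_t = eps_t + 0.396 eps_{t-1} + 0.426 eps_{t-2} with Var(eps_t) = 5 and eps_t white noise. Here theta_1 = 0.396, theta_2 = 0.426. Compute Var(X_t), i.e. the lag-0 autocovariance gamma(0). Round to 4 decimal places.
\gamma(0) = 6.6915

For an MA(q) process X_t = eps_t + sum_i theta_i eps_{t-i} with
Var(eps_t) = sigma^2, the variance is
  gamma(0) = sigma^2 * (1 + sum_i theta_i^2).
  sum_i theta_i^2 = (0.396)^2 + (0.426)^2 = 0.156816 + 0.181476 = 0.338292.
  gamma(0) = 5 * (1 + 0.338292) = 5 * 1.338292 = 6.69146, which rounds to 6.6915.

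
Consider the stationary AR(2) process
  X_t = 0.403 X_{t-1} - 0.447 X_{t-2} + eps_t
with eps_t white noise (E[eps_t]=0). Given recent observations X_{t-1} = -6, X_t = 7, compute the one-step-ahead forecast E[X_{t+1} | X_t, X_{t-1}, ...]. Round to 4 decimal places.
E[X_{t+1} \mid \mathcal F_t] = 5.5030

For an AR(p) model X_t = c + sum_i phi_i X_{t-i} + eps_t, the
one-step-ahead conditional mean is
  E[X_{t+1} | X_t, ...] = c + sum_i phi_i X_{t+1-i}.
Substitute known values:
  E[X_{t+1} | ...] = (0.403) * (7) + (-0.447) * (-6)
                   = 5.5030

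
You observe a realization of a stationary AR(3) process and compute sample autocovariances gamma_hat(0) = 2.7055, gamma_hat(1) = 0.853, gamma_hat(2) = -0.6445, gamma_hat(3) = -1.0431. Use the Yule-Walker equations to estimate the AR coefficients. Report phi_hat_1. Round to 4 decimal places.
\hat\phi_{1} = 0.3540

The Yule-Walker equations for an AR(p) process read, in matrix form,
  Gamma_p phi = r_p,   with   (Gamma_p)_{ij} = gamma(|i - j|),
                       (r_p)_i = gamma(i),   i,j = 1..p.
Substitute the sample gammas (Toeplitz matrix and right-hand side of size 3):
  Gamma_p = [[2.7055, 0.853, -0.6445], [0.853, 2.7055, 0.853], [-0.6445, 0.853, 2.7055]]
  r_p     = [0.853, -0.6445, -1.0431]
Written out (R1..R3):
  (R1) 2.7055 phi_1 + 0.853 phi_2 - 0.6445 phi_3 = 0.853
  (R2) 0.853 phi_1 + 2.7055 phi_2 + 0.853 phi_3 = -0.6445
  (R3) -0.6445 phi_1 + 0.853 phi_2 + 2.7055 phi_3 = -1.0431
Gaussian elimination:
  R2 <- R2 - (0.853/2.7055) R1 = R2 - (0.315284) R1:  2.436563 phi_2 + 1.0562 phi_3 = -0.913437
  R3 <- R3 - (-0.6445/2.7055) R1 = R3 - (-0.238218) R1:  1.0562 phi_2 + 2.551968 phi_3 = -0.8399
  R3 <- R3 - (1.0562/2.436563) R2 = R3 - (0.43348) R2:  2.094127 phi_3 = -0.443943
Back-substitution:
  phi_hat_3 = -0.443943 / 2.094127 = -0.211994
  phi_hat_2 = (-0.913437 - (1.0562)(-0.211994)) / 2.436563 = -0.282992
  phi_hat_1 = (0.853 - (0.853)(-0.282992) - (-0.6445)(-0.211994)) / 2.7055 = 0.354006
So phi_hat = [0.3540, -0.2830, -0.2120].
Therefore phi_hat_1 = 0.3540.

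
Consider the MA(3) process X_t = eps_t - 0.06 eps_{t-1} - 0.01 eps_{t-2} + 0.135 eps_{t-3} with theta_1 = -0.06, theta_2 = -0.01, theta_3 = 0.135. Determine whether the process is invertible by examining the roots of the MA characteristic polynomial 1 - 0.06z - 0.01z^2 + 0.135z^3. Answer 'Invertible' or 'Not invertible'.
\text{Invertible}

The MA(q) characteristic polynomial is P(z) = 1 - 0.06z - 0.01z^2 + 0.135z^3.
Invertibility requires all roots to lie outside the unit circle, i.e. |z| > 1 for every root.
Degree 3: look for a simple real root z0 first, then factor out (1 - z/z0) and solve the remaining quadratic.
Testing z0 = -2: P(-2) = 1 + (-0.06)(-2) + (-0.01)(-2)^2 + (0.135)(-2)^3
  = 1 + (0.12) + (-0.04) + (-1.08) = 0.  So z_0 = -2 is a root, |z_0| = 2.
Divide out the factor (1 + 0.5 z) = (1 - z/z0) (since 1/z0 = -0.5):
  P(z) = (1 + 0.5 z)(1 + (-0.56) z + (0.27) z^2)
  [check: z-coef -0.56 - (-0.5) = -0.06; z^2-coef 0.27 - (-0.5)(-0.56) = -0.01; z^3-coef -(-0.5)(0.27) = 0.135.]
Remaining roots from the quadratic factor 1 + (-0.56) z + (0.27) z^2:
  Set 1 + (-0.56) z + (0.27) z^2 = 0, i.e. a z^2 + b z + c = 0 with a = 0.27, b = -0.56, c = 1.
  Discriminant D = b^2 - 4ac = (-0.56)^2 - 4*(0.27)*1 = 0.3136 - (1.08) = -0.7664.
  D < 0, so the roots are the complex-conjugate pair z = (-b +/- i sqrt(-D)) / (2a) = 1.037 +/- 1.6212i.
  For a conjugate pair |z|^2 = z * conj(z) = (product of roots) = c/a = 1/(0.27) = 3.703704, so |z| = sqrt(3.703704) = 1.9245 for both roots.
Moduli of all roots: 2.0000, 1.9245, 1.9245.
All moduli strictly greater than 1? Yes.
Verdict: Invertible.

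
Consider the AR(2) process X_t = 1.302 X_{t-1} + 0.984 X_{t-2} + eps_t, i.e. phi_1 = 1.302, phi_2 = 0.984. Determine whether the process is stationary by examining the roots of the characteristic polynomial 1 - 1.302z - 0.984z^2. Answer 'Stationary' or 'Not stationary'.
\text{Not stationary}

The AR(p) characteristic polynomial is P(z) = 1 - 1.302z - 0.984z^2.
Stationarity requires all roots to lie outside the unit circle, i.e. |z| > 1 for every root.
Set 1 + (-1.302) z + (-0.984) z^2 = 0, i.e. a z^2 + b z + c = 0 with a = -0.984, b = -1.302, c = 1.
Discriminant D = b^2 - 4ac = (-1.302)^2 - 4*(-0.984)*1 = 1.695204 - (-3.936) = 5.631204.
D >= 0, so the roots are real: z = (-b +/- sqrt(D)) / (2a) = (1.302 +/- 2.373016) / (-1.968).
  z_1 = (1.302 + 2.373016) / (-1.968) = -1.8674,   |z_1| = 1.8674.
  z_2 = (1.302 - 2.373016) / (-1.968) = 0.5442,   |z_2| = 0.5442.
Moduli of all roots: 1.8674, 0.5442.
All moduli strictly greater than 1? No.
Verdict: Not stationary.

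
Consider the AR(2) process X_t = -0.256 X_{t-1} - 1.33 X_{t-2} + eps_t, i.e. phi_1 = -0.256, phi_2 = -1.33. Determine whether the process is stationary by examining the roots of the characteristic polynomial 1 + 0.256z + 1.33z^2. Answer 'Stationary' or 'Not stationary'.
\text{Not stationary}

The AR(p) characteristic polynomial is P(z) = 1 + 0.256z + 1.33z^2.
Stationarity requires all roots to lie outside the unit circle, i.e. |z| > 1 for every root.
Set 1 + (0.256) z + (1.33) z^2 = 0, i.e. a z^2 + b z + c = 0 with a = 1.33, b = 0.256, c = 1.
Discriminant D = b^2 - 4ac = (0.256)^2 - 4*(1.33)*1 = 0.065536 - (5.32) = -5.254464.
D < 0, so the roots are the complex-conjugate pair z = (-b +/- i sqrt(-D)) / (2a) = -0.0962 +/- 0.8618i.
For a conjugate pair |z|^2 = z * conj(z) = (product of roots) = c/a = 1/(1.33) = 0.75188, so |z| = sqrt(0.75188) = 0.8671 for both roots.
Moduli of all roots: 0.8671, 0.8671.
All moduli strictly greater than 1? No.
Verdict: Not stationary.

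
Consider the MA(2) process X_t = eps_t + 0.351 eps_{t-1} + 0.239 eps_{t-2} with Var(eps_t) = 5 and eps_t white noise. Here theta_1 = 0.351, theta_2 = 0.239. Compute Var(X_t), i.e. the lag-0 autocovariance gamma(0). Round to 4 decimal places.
\gamma(0) = 5.9016

For an MA(q) process X_t = eps_t + sum_i theta_i eps_{t-i} with
Var(eps_t) = sigma^2, the variance is
  gamma(0) = sigma^2 * (1 + sum_i theta_i^2).
  sum_i theta_i^2 = (0.351)^2 + (0.239)^2 = 0.123201 + 0.057121 = 0.180322.
  gamma(0) = 5 * (1 + 0.180322) = 5 * 1.180322 = 5.90161, which rounds to 5.9016.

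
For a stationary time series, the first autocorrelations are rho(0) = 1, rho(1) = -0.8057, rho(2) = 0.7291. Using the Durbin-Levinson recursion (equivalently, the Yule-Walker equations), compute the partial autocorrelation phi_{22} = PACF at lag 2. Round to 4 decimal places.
\phi_{22} = 0.2279

The PACF at lag k is phi_{kk}, the last component of the solution
to the Yule-Walker system G_k phi = r_k where
  (G_k)_{ij} = rho(|i - j|), (r_k)_i = rho(i), i,j = 1..k.
Equivalently, Durbin-Levinson gives phi_{kk} iteratively:
  phi_{11} = rho(1)
  phi_{kk} = [rho(k) - sum_{j=1..k-1} phi_{k-1,j} rho(k-j)]
            / [1 - sum_{j=1..k-1} phi_{k-1,j} rho(j)],
  phi_{k,j} = phi_{k-1,j} - phi_{kk} phi_{k-1,k-j},  j = 1..k-1.
Step k = 1:
  phi_11 = rho(1) = -0.8057.
Step k = 2:
  phi_22 = [rho(2) - phi_11 rho(1)] / [1 - phi_11 rho(1)] = [0.7291 - (-0.8057)(-0.8057)] / [1 - (-0.8057)(-0.8057)]
         = 0.07994751 / 0.35084751 = 0.2279.
Therefore phi_{22} = 0.2279.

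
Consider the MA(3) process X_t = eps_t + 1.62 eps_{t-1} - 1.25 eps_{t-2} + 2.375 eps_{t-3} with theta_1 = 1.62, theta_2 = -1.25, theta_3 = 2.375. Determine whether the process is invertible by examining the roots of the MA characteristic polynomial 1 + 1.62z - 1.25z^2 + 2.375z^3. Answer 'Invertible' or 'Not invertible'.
\text{Not invertible}

The MA(q) characteristic polynomial is P(z) = 1 + 1.62z - 1.25z^2 + 2.375z^3.
Invertibility requires all roots to lie outside the unit circle, i.e. |z| > 1 for every root.
Degree 3: look for a simple real root z0 first, then factor out (1 - z/z0) and solve the remaining quadratic.
Testing z0 = -0.4: P(-0.4) = 1 + (1.62)(-0.4) + (-1.25)(-0.4)^2 + (2.375)(-0.4)^3
  = 1 + (-0.648) + (-0.2) + (-0.152) = 0.  So z_0 = -0.4 is a root, |z_0| = 0.4.
Divide out the factor (1 + 2.5 z) = (1 - z/z0) (since 1/z0 = -2.5):
  P(z) = (1 + 2.5 z)(1 + (-0.88) z + (0.95) z^2)
  [check: z-coef -0.88 - (-2.5) = 1.62; z^2-coef 0.95 - (-2.5)(-0.88) = -1.25; z^3-coef -(-2.5)(0.95) = 2.375.]
Remaining roots from the quadratic factor 1 + (-0.88) z + (0.95) z^2:
  Set 1 + (-0.88) z + (0.95) z^2 = 0, i.e. a z^2 + b z + c = 0 with a = 0.95, b = -0.88, c = 1.
  Discriminant D = b^2 - 4ac = (-0.88)^2 - 4*(0.95)*1 = 0.7744 - (3.8) = -3.0256.
  D < 0, so the roots are the complex-conjugate pair z = (-b +/- i sqrt(-D)) / (2a) = 0.4632 +/- 0.9155i.
  For a conjugate pair |z|^2 = z * conj(z) = (product of roots) = c/a = 1/(0.95) = 1.052632, so |z| = sqrt(1.052632) = 1.026 for both roots.
Moduli of all roots: 0.4000, 1.0260, 1.0260.
All moduli strictly greater than 1? No.
Verdict: Not invertible.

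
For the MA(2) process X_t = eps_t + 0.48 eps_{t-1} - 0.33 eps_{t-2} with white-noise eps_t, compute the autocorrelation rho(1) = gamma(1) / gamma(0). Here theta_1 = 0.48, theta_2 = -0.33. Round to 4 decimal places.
\rho(1) = 0.2401

For an MA(q) process with theta_0 = 1, the autocovariance is
  gamma(k) = sigma^2 * sum_{i=0..q-k} theta_i * theta_{i+k},
and rho(k) = gamma(k) / gamma(0). Sigma^2 cancels.
  numerator   = (1)*(0.48) + (0.48)*(-0.33) = 0.3216.
  denominator = (1)^2 + (0.48)^2 + (-0.33)^2 = 1.3393.
  rho(1) = 0.3216 / 1.3393 = 0.2401.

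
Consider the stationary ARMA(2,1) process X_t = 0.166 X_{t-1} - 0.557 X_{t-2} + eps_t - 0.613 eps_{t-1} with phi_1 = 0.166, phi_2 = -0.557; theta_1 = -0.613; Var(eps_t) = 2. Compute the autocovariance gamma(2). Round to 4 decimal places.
\gamma(2) = -2.1001

Multiply the model equation by X_{t-k} and take expectations. With theta_0 = psi_0 = 1 and psi_j the MA(infinity) weights, this gives
  gamma(k) - sum_i phi_i gamma(k-i) = c_k,
  c_k = sigma^2 * sum_{j=k..q} theta_j psi_{j-k}   (c_k = 0 for k > q),
using gamma(-m) = gamma(m).
psi-weights needed (psi_j = theta_j + sum_i phi_i psi_{j-i}):
  psi_1 = theta_1 + phi_1 = -0.613 + (0.166) = -0.447
Right-hand sides:
  c_0 = sigma^2 (1 + theta_1 psi_1) = 2 * (1 + (-0.613)(-0.447)) = 2 * 1.274011 = 2.548022
  c_1 = sigma^2 theta_1 = 2 * (-0.613) = -1.226
  c_2 = 0
Equations for k = 0, 1, 2 (AR order 2, c_2 = 0):
  (E0) gamma(0) = phi_1 gamma(1) + phi_2 gamma(2) + c_0
  (E1) gamma(1) = phi_1 gamma(0) + phi_2 gamma(1) + c_1
  (E2) gamma(2) = phi_1 gamma(1) + phi_2 gamma(0)
From (E1): gamma(1) = A gamma(0) + B with
  A = phi_1 / (1 - phi_2) = 0.166 / 1.557 = 0.106615,   B = c_1 / (1 - phi_2) = -1.226 / 1.557 = -0.787412.
Insert (E2) into (E0): gamma(0) (1 - phi_2^2) = phi_1 (1 + phi_2) gamma(1) + c_0.
  phi_1 (1 + phi_2) = (0.166)(0.443) = 0.073538,   1 - phi_2^2 = 0.689751.
Replace gamma(1) by A gamma(0) + B and collect gamma(0):
  gamma(0) [0.689751 - (0.073538)(0.106615)] = (0.073538)(-0.787412) + 2.548022
  gamma(0) * 0.681911 = 2.490117
  gamma(0) = 2.490117 / 0.681911 = 3.651676.
  gamma(1) = A gamma(0) + B = (0.106615)(3.651676) + (-0.787412) = -0.398087.
  gamma(2) = phi_1 gamma(1) + phi_2 gamma(0) = (0.166)(-0.398087) + (-0.557)(3.651676) = -2.100066.
Therefore gamma(2) = -2.1001 (to 4 decimal places).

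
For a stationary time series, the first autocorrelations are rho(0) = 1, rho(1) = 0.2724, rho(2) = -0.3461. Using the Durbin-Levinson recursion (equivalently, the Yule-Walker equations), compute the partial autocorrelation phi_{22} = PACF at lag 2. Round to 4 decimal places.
\phi_{22} = -0.4540

The PACF at lag k is phi_{kk}, the last component of the solution
to the Yule-Walker system G_k phi = r_k where
  (G_k)_{ij} = rho(|i - j|), (r_k)_i = rho(i), i,j = 1..k.
Equivalently, Durbin-Levinson gives phi_{kk} iteratively:
  phi_{11} = rho(1)
  phi_{kk} = [rho(k) - sum_{j=1..k-1} phi_{k-1,j} rho(k-j)]
            / [1 - sum_{j=1..k-1} phi_{k-1,j} rho(j)],
  phi_{k,j} = phi_{k-1,j} - phi_{kk} phi_{k-1,k-j},  j = 1..k-1.
Step k = 1:
  phi_11 = rho(1) = 0.2724.
Step k = 2:
  phi_22 = [rho(2) - phi_11 rho(1)] / [1 - phi_11 rho(1)] = [-0.3461 - (0.2724)(0.2724)] / [1 - (0.2724)(0.2724)]
         = -0.42030176 / 0.92579824 = -0.454.
Therefore phi_{22} = -0.4540.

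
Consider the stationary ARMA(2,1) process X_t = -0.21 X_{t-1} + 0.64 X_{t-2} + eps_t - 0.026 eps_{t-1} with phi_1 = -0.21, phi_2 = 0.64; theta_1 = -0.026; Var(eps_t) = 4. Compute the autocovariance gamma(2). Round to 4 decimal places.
\gamma(2) = 8.1340

Multiply the model equation by X_{t-k} and take expectations. With theta_0 = psi_0 = 1 and psi_j the MA(infinity) weights, this gives
  gamma(k) - sum_i phi_i gamma(k-i) = c_k,
  c_k = sigma^2 * sum_{j=k..q} theta_j psi_{j-k}   (c_k = 0 for k > q),
using gamma(-m) = gamma(m).
psi-weights needed (psi_j = theta_j + sum_i phi_i psi_{j-i}):
  psi_1 = theta_1 + phi_1 = -0.026 + (-0.21) = -0.236
Right-hand sides:
  c_0 = sigma^2 (1 + theta_1 psi_1) = 4 * (1 + (-0.026)(-0.236)) = 4 * 1.006136 = 4.024544
  c_1 = sigma^2 theta_1 = 4 * (-0.026) = -0.104
  c_2 = 0
Equations for k = 0, 1, 2 (AR order 2, c_2 = 0):
  (E0) gamma(0) = phi_1 gamma(1) + phi_2 gamma(2) + c_0
  (E1) gamma(1) = phi_1 gamma(0) + phi_2 gamma(1) + c_1
  (E2) gamma(2) = phi_1 gamma(1) + phi_2 gamma(0)
From (E1): gamma(1) = A gamma(0) + B with
  A = phi_1 / (1 - phi_2) = -0.21 / 0.36 = -0.583333,   B = c_1 / (1 - phi_2) = -0.104 / 0.36 = -0.288889.
Insert (E2) into (E0): gamma(0) (1 - phi_2^2) = phi_1 (1 + phi_2) gamma(1) + c_0.
  phi_1 (1 + phi_2) = (-0.21)(1.64) = -0.3444,   1 - phi_2^2 = 0.5904.
Replace gamma(1) by A gamma(0) + B and collect gamma(0):
  gamma(0) [0.5904 - (-0.3444)(-0.583333)] = (-0.3444)(-0.288889) + 4.024544
  gamma(0) * 0.3895 = 4.124037
  gamma(0) = 4.124037 / 0.3895 = 10.588029.
  gamma(1) = A gamma(0) + B = (-0.583333)(10.588029) + (-0.288889) = -6.465239.
  gamma(2) = phi_1 gamma(1) + phi_2 gamma(0) = (-0.21)(-6.465239) + (0.64)(10.588029) = 8.134039.
Therefore gamma(2) = 8.1340 (to 4 decimal places).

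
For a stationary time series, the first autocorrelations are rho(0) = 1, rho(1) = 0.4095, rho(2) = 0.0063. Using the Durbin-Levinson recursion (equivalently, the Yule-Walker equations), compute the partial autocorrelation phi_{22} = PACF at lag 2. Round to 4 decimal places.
\phi_{22} = -0.1939

The PACF at lag k is phi_{kk}, the last component of the solution
to the Yule-Walker system G_k phi = r_k where
  (G_k)_{ij} = rho(|i - j|), (r_k)_i = rho(i), i,j = 1..k.
Equivalently, Durbin-Levinson gives phi_{kk} iteratively:
  phi_{11} = rho(1)
  phi_{kk} = [rho(k) - sum_{j=1..k-1} phi_{k-1,j} rho(k-j)]
            / [1 - sum_{j=1..k-1} phi_{k-1,j} rho(j)],
  phi_{k,j} = phi_{k-1,j} - phi_{kk} phi_{k-1,k-j},  j = 1..k-1.
Step k = 1:
  phi_11 = rho(1) = 0.4095.
Step k = 2:
  phi_22 = [rho(2) - phi_11 rho(1)] / [1 - phi_11 rho(1)] = [0.0063 - (0.4095)(0.4095)] / [1 - (0.4095)(0.4095)]
         = -0.16139025 / 0.83230975 = -0.1939.
Therefore phi_{22} = -0.1939.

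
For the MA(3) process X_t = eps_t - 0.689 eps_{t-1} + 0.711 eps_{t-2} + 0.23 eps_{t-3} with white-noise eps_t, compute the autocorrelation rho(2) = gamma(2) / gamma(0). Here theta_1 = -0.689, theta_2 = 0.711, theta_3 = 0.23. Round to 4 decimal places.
\rho(2) = 0.2718

For an MA(q) process with theta_0 = 1, the autocovariance is
  gamma(k) = sigma^2 * sum_{i=0..q-k} theta_i * theta_{i+k},
and rho(k) = gamma(k) / gamma(0). Sigma^2 cancels.
  numerator   = (1)*(0.711) + (-0.689)*(0.23) = 0.55253.
  denominator = (1)^2 + (-0.689)^2 + (0.711)^2 + (0.23)^2 = 2.033142.
  rho(2) = 0.55253 / 2.033142 = 0.2718.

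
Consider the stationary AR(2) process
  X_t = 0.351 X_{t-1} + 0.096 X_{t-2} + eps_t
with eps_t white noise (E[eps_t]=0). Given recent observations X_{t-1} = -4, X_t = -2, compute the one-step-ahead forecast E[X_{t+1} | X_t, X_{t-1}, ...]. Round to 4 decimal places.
E[X_{t+1} \mid \mathcal F_t] = -1.0860

For an AR(p) model X_t = c + sum_i phi_i X_{t-i} + eps_t, the
one-step-ahead conditional mean is
  E[X_{t+1} | X_t, ...] = c + sum_i phi_i X_{t+1-i}.
Substitute known values:
  E[X_{t+1} | ...] = (0.351) * (-2) + (0.096) * (-4)
                   = -1.0860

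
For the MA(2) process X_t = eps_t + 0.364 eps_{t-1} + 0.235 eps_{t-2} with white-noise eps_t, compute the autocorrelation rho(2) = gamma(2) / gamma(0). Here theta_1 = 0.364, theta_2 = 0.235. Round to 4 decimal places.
\rho(2) = 0.1979

For an MA(q) process with theta_0 = 1, the autocovariance is
  gamma(k) = sigma^2 * sum_{i=0..q-k} theta_i * theta_{i+k},
and rho(k) = gamma(k) / gamma(0). Sigma^2 cancels.
  numerator   = (1)*(0.235) = 0.235.
  denominator = (1)^2 + (0.364)^2 + (0.235)^2 = 1.187721.
  rho(2) = 0.235 / 1.187721 = 0.1979.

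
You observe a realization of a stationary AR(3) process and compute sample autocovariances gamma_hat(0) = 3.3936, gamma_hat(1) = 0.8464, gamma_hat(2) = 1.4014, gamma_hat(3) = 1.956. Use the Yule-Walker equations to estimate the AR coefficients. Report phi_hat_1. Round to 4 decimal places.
\hat\phi_{1} = -0.0380

The Yule-Walker equations for an AR(p) process read, in matrix form,
  Gamma_p phi = r_p,   with   (Gamma_p)_{ij} = gamma(|i - j|),
                       (r_p)_i = gamma(i),   i,j = 1..p.
Substitute the sample gammas (Toeplitz matrix and right-hand side of size 3):
  Gamma_p = [[3.3936, 0.8464, 1.4014], [0.8464, 3.3936, 0.8464], [1.4014, 0.8464, 3.3936]]
  r_p     = [0.8464, 1.4014, 1.956]
Written out (R1..R3):
  (R1) 3.3936 phi_1 + 0.8464 phi_2 + 1.4014 phi_3 = 0.8464
  (R2) 0.8464 phi_1 + 3.3936 phi_2 + 0.8464 phi_3 = 1.4014
  (R3) 1.4014 phi_1 + 0.8464 phi_2 + 3.3936 phi_3 = 1.956
Gaussian elimination:
  R2 <- R2 - (0.8464/3.3936) R1 = R2 - (0.249411) R1:  3.182499 phi_2 + 0.496876 phi_3 = 1.190299
  R3 <- R3 - (1.4014/3.3936) R1 = R3 - (0.412954) R1:  0.496876 phi_2 + 2.814887 phi_3 = 1.606476
  R3 <- R3 - (0.496876/3.182499) R2 = R3 - (0.156128) R2:  2.737311 phi_3 = 1.420637
Back-substitution:
  phi_hat_3 = 1.420637 / 2.737311 = 0.51899
  phi_hat_2 = (1.190299 - (0.496876)(0.51899)) / 3.182499 = 0.292985
  phi_hat_1 = (0.8464 - (0.8464)(0.292985) - (1.4014)(0.51899)) / 3.3936 = -0.037982
So phi_hat = [-0.0380, 0.2930, 0.5190].
Therefore phi_hat_1 = -0.0380.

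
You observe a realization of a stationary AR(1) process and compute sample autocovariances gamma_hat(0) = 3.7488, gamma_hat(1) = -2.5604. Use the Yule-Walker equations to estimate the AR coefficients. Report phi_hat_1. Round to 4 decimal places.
\hat\phi_{1} = -0.6830

The Yule-Walker equations for an AR(p) process read, in matrix form,
  Gamma_p phi = r_p,   with   (Gamma_p)_{ij} = gamma(|i - j|),
                       (r_p)_i = gamma(i),   i,j = 1..p.
Substitute the sample gammas (Toeplitz matrix and right-hand side of size 1):
  Gamma_p = [[3.7488]]
  r_p     = [-2.5604]
With p = 1 this is the single equation gamma(0) phi_1 = gamma(1):
  phi_hat_1 = gamma(1) / gamma(0) = -2.5604 / 3.7488 = -0.6830.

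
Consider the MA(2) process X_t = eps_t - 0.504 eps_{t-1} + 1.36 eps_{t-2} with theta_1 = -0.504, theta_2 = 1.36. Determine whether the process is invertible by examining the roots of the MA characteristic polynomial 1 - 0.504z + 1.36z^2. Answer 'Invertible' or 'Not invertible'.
\text{Not invertible}

The MA(q) characteristic polynomial is P(z) = 1 - 0.504z + 1.36z^2.
Invertibility requires all roots to lie outside the unit circle, i.e. |z| > 1 for every root.
Set 1 + (-0.504) z + (1.36) z^2 = 0, i.e. a z^2 + b z + c = 0 with a = 1.36, b = -0.504, c = 1.
Discriminant D = b^2 - 4ac = (-0.504)^2 - 4*(1.36)*1 = 0.254016 - (5.44) = -5.185984.
D < 0, so the roots are the complex-conjugate pair z = (-b +/- i sqrt(-D)) / (2a) = 0.1853 +/- 0.8372i.
For a conjugate pair |z|^2 = z * conj(z) = (product of roots) = c/a = 1/(1.36) = 0.735294, so |z| = sqrt(0.735294) = 0.8575 for both roots.
Moduli of all roots: 0.8575, 0.8575.
All moduli strictly greater than 1? No.
Verdict: Not invertible.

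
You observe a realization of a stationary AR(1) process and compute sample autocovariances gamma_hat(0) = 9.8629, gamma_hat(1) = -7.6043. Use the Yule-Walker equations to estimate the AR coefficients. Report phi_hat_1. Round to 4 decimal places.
\hat\phi_{1} = -0.7710

The Yule-Walker equations for an AR(p) process read, in matrix form,
  Gamma_p phi = r_p,   with   (Gamma_p)_{ij} = gamma(|i - j|),
                       (r_p)_i = gamma(i),   i,j = 1..p.
Substitute the sample gammas (Toeplitz matrix and right-hand side of size 1):
  Gamma_p = [[9.8629]]
  r_p     = [-7.6043]
With p = 1 this is the single equation gamma(0) phi_1 = gamma(1):
  phi_hat_1 = gamma(1) / gamma(0) = -7.6043 / 9.8629 = -0.7710.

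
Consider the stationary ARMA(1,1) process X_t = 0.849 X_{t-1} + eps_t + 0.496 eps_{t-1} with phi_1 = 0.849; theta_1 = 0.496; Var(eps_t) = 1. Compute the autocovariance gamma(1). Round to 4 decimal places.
\gamma(1) = 6.8460

Multiply the model equation by X_{t-k} and take expectations. With theta_0 = psi_0 = 1 and psi_j the MA(infinity) weights, this gives
  gamma(k) - sum_i phi_i gamma(k-i) = c_k,
  c_k = sigma^2 * sum_{j=k..q} theta_j psi_{j-k}   (c_k = 0 for k > q),
using gamma(-m) = gamma(m).
psi-weights needed (psi_j = theta_j + sum_i phi_i psi_{j-i}):
  psi_1 = theta_1 + phi_1 = 0.496 + (0.849) = 1.345
Right-hand sides:
  c_0 = sigma^2 (1 + theta_1 psi_1) = 1 * (1 + (0.496)(1.345)) = 1 * 1.66712 = 1.66712
  c_1 = sigma^2 theta_1 = 1 * (0.496) = 0.496
  c_2 = 0
Equations for k = 0 and k = 1 (AR order 1):
  gamma(0) = phi_1 gamma(1) + c_0
  gamma(1) = phi_1 gamma(0) + c_1
Substituting the second into the first: gamma(0) (1 - phi_1^2) = c_0 + phi_1 c_1, so
  gamma(0) = (c_0 + phi_1 c_1) / (1 - phi_1^2) = (1.66712 + (0.849)(0.496)) / (1 - (0.849)^2) = 2.088224 / 0.279199 = 7.479339.
  gamma(1) = phi_1 gamma(0) + c_1 = (0.849)(7.479339) + (0.496) = 6.845959.
Therefore gamma(1) = 6.8460 (to 4 decimal places).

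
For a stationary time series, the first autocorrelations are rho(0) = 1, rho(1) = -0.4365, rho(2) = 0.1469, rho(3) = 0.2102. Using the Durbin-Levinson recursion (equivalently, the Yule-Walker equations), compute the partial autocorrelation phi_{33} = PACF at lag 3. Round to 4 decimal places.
\phi_{33} = 0.3150

The PACF at lag k is phi_{kk}, the last component of the solution
to the Yule-Walker system G_k phi = r_k where
  (G_k)_{ij} = rho(|i - j|), (r_k)_i = rho(i), i,j = 1..k.
Equivalently, Durbin-Levinson gives phi_{kk} iteratively:
  phi_{11} = rho(1)
  phi_{kk} = [rho(k) - sum_{j=1..k-1} phi_{k-1,j} rho(k-j)]
            / [1 - sum_{j=1..k-1} phi_{k-1,j} rho(j)],
  phi_{k,j} = phi_{k-1,j} - phi_{kk} phi_{k-1,k-j},  j = 1..k-1.
Step k = 1:
  phi_11 = rho(1) = -0.4365.
Step k = 2:
  phi_22 = [rho(2) - phi_11 rho(1)] / [1 - phi_11 rho(1)] = [0.1469 - (-0.4365)(-0.4365)] / [1 - (-0.4365)(-0.4365)]
         = -0.04363225 / 0.80946775 = -0.053902.
  Update: phi_21 = phi_11 - phi_22 phi_11 = -0.4365 - (-0.053902)(-0.4365) = -0.460028.
Step k = 3:
  phi_33 = [rho(3) - phi_21 rho(2) - phi_22 rho(1)] / [1 - phi_21 rho(1) - phi_22 rho(2)]
    numerator   = 0.2102 - (-0.460028)(0.1469) - (-0.053902)(-0.4365) = 0.25424978
    denominator = 1 - (-0.460028)(-0.4365) - (-0.053902)(0.1469) = 0.80711587
  phi_33 = 0.25424978 / 0.80711587 = 0.315.
Therefore phi_{33} = 0.3150.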